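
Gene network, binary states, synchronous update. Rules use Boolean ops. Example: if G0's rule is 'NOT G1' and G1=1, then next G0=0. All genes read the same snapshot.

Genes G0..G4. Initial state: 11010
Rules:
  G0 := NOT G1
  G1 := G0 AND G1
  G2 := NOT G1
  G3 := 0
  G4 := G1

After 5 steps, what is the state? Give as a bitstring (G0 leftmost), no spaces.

Step 1: G0=NOT G1=NOT 1=0 G1=G0&G1=1&1=1 G2=NOT G1=NOT 1=0 G3=0(const) G4=G1=1 -> 01001
Step 2: G0=NOT G1=NOT 1=0 G1=G0&G1=0&1=0 G2=NOT G1=NOT 1=0 G3=0(const) G4=G1=1 -> 00001
Step 3: G0=NOT G1=NOT 0=1 G1=G0&G1=0&0=0 G2=NOT G1=NOT 0=1 G3=0(const) G4=G1=0 -> 10100
Step 4: G0=NOT G1=NOT 0=1 G1=G0&G1=1&0=0 G2=NOT G1=NOT 0=1 G3=0(const) G4=G1=0 -> 10100
Step 5: G0=NOT G1=NOT 0=1 G1=G0&G1=1&0=0 G2=NOT G1=NOT 0=1 G3=0(const) G4=G1=0 -> 10100

10100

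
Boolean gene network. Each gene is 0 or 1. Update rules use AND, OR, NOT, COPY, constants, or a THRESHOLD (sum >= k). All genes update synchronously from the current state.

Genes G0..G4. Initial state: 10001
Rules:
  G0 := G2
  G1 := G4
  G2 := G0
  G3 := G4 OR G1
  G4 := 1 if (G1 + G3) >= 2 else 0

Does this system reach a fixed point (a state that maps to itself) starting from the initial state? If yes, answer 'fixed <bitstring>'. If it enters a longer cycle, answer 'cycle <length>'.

Step 0: 10001
Step 1: G0=G2=0 G1=G4=1 G2=G0=1 G3=G4|G1=1|0=1 G4=(0+0>=2)=0 -> 01110
Step 2: G0=G2=1 G1=G4=0 G2=G0=0 G3=G4|G1=0|1=1 G4=(1+1>=2)=1 -> 10011
Step 3: G0=G2=0 G1=G4=1 G2=G0=1 G3=G4|G1=1|0=1 G4=(0+1>=2)=0 -> 01110
Cycle of length 2 starting at step 1 -> no fixed point

Answer: cycle 2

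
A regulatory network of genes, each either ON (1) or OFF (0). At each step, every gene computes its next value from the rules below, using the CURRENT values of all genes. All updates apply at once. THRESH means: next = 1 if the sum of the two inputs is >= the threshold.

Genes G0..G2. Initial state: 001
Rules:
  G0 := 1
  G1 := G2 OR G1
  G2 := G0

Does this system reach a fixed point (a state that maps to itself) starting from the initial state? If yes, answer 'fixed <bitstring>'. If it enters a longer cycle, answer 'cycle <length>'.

Answer: fixed 111

Derivation:
Step 0: 001
Step 1: G0=1(const) G1=G2|G1=1|0=1 G2=G0=0 -> 110
Step 2: G0=1(const) G1=G2|G1=0|1=1 G2=G0=1 -> 111
Step 3: G0=1(const) G1=G2|G1=1|1=1 G2=G0=1 -> 111
Fixed point reached at step 2: 111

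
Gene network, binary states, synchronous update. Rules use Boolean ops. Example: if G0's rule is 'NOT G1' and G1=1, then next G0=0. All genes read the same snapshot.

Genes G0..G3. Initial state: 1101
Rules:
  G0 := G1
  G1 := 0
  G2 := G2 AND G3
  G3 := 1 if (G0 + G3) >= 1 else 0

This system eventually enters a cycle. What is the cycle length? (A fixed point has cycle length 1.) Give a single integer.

Step 0: 1101
Step 1: G0=G1=1 G1=0(const) G2=G2&G3=0&1=0 G3=(1+1>=1)=1 -> 1001
Step 2: G0=G1=0 G1=0(const) G2=G2&G3=0&1=0 G3=(1+1>=1)=1 -> 0001
Step 3: G0=G1=0 G1=0(const) G2=G2&G3=0&1=0 G3=(0+1>=1)=1 -> 0001
State from step 3 equals state from step 2 -> cycle length 1

Answer: 1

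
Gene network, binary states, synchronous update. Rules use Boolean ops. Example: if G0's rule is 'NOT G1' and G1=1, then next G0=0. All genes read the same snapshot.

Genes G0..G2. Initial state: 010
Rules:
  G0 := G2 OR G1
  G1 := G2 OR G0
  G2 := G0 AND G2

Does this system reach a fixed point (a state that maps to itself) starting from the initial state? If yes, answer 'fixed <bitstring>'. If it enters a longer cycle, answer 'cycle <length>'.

Answer: cycle 2

Derivation:
Step 0: 010
Step 1: G0=G2|G1=0|1=1 G1=G2|G0=0|0=0 G2=G0&G2=0&0=0 -> 100
Step 2: G0=G2|G1=0|0=0 G1=G2|G0=0|1=1 G2=G0&G2=1&0=0 -> 010
Cycle of length 2 starting at step 0 -> no fixed point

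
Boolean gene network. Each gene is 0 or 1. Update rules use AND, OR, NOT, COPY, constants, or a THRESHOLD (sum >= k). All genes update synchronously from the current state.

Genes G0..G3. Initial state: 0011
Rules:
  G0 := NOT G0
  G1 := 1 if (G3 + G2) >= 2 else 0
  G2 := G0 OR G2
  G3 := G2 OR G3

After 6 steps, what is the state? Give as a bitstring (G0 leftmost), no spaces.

Step 1: G0=NOT G0=NOT 0=1 G1=(1+1>=2)=1 G2=G0|G2=0|1=1 G3=G2|G3=1|1=1 -> 1111
Step 2: G0=NOT G0=NOT 1=0 G1=(1+1>=2)=1 G2=G0|G2=1|1=1 G3=G2|G3=1|1=1 -> 0111
Step 3: G0=NOT G0=NOT 0=1 G1=(1+1>=2)=1 G2=G0|G2=0|1=1 G3=G2|G3=1|1=1 -> 1111
Step 4: G0=NOT G0=NOT 1=0 G1=(1+1>=2)=1 G2=G0|G2=1|1=1 G3=G2|G3=1|1=1 -> 0111
Step 5: G0=NOT G0=NOT 0=1 G1=(1+1>=2)=1 G2=G0|G2=0|1=1 G3=G2|G3=1|1=1 -> 1111
Step 6: G0=NOT G0=NOT 1=0 G1=(1+1>=2)=1 G2=G0|G2=1|1=1 G3=G2|G3=1|1=1 -> 0111

0111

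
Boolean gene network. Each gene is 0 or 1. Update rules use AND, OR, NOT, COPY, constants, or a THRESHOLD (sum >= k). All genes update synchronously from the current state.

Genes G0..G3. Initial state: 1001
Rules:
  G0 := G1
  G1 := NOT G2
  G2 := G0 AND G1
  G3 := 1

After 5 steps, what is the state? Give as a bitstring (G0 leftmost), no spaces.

Step 1: G0=G1=0 G1=NOT G2=NOT 0=1 G2=G0&G1=1&0=0 G3=1(const) -> 0101
Step 2: G0=G1=1 G1=NOT G2=NOT 0=1 G2=G0&G1=0&1=0 G3=1(const) -> 1101
Step 3: G0=G1=1 G1=NOT G2=NOT 0=1 G2=G0&G1=1&1=1 G3=1(const) -> 1111
Step 4: G0=G1=1 G1=NOT G2=NOT 1=0 G2=G0&G1=1&1=1 G3=1(const) -> 1011
Step 5: G0=G1=0 G1=NOT G2=NOT 1=0 G2=G0&G1=1&0=0 G3=1(const) -> 0001

0001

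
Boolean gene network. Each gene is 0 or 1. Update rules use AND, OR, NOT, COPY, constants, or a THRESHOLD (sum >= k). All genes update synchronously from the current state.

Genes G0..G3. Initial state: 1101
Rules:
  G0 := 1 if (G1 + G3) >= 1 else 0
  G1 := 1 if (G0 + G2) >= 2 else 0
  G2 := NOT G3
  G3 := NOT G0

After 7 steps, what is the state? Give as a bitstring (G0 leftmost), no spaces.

Step 1: G0=(1+1>=1)=1 G1=(1+0>=2)=0 G2=NOT G3=NOT 1=0 G3=NOT G0=NOT 1=0 -> 1000
Step 2: G0=(0+0>=1)=0 G1=(1+0>=2)=0 G2=NOT G3=NOT 0=1 G3=NOT G0=NOT 1=0 -> 0010
Step 3: G0=(0+0>=1)=0 G1=(0+1>=2)=0 G2=NOT G3=NOT 0=1 G3=NOT G0=NOT 0=1 -> 0011
Step 4: G0=(0+1>=1)=1 G1=(0+1>=2)=0 G2=NOT G3=NOT 1=0 G3=NOT G0=NOT 0=1 -> 1001
Step 5: G0=(0+1>=1)=1 G1=(1+0>=2)=0 G2=NOT G3=NOT 1=0 G3=NOT G0=NOT 1=0 -> 1000
Step 6: G0=(0+0>=1)=0 G1=(1+0>=2)=0 G2=NOT G3=NOT 0=1 G3=NOT G0=NOT 1=0 -> 0010
Step 7: G0=(0+0>=1)=0 G1=(0+1>=2)=0 G2=NOT G3=NOT 0=1 G3=NOT G0=NOT 0=1 -> 0011

0011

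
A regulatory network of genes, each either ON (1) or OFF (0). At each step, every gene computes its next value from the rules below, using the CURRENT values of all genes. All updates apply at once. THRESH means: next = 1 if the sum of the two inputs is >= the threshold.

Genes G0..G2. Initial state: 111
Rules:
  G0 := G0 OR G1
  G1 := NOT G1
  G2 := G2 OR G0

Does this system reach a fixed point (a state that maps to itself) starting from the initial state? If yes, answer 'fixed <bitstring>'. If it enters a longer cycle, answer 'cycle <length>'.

Answer: cycle 2

Derivation:
Step 0: 111
Step 1: G0=G0|G1=1|1=1 G1=NOT G1=NOT 1=0 G2=G2|G0=1|1=1 -> 101
Step 2: G0=G0|G1=1|0=1 G1=NOT G1=NOT 0=1 G2=G2|G0=1|1=1 -> 111
Cycle of length 2 starting at step 0 -> no fixed point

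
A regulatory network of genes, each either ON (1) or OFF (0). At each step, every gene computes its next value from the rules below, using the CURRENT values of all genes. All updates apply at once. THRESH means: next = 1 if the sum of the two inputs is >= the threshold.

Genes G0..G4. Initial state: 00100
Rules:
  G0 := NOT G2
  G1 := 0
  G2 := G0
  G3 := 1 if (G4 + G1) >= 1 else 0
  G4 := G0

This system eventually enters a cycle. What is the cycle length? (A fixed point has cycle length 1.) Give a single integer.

Step 0: 00100
Step 1: G0=NOT G2=NOT 1=0 G1=0(const) G2=G0=0 G3=(0+0>=1)=0 G4=G0=0 -> 00000
Step 2: G0=NOT G2=NOT 0=1 G1=0(const) G2=G0=0 G3=(0+0>=1)=0 G4=G0=0 -> 10000
Step 3: G0=NOT G2=NOT 0=1 G1=0(const) G2=G0=1 G3=(0+0>=1)=0 G4=G0=1 -> 10101
Step 4: G0=NOT G2=NOT 1=0 G1=0(const) G2=G0=1 G3=(1+0>=1)=1 G4=G0=1 -> 00111
Step 5: G0=NOT G2=NOT 1=0 G1=0(const) G2=G0=0 G3=(1+0>=1)=1 G4=G0=0 -> 00010
Step 6: G0=NOT G2=NOT 0=1 G1=0(const) G2=G0=0 G3=(0+0>=1)=0 G4=G0=0 -> 10000
State from step 6 equals state from step 2 -> cycle length 4

Answer: 4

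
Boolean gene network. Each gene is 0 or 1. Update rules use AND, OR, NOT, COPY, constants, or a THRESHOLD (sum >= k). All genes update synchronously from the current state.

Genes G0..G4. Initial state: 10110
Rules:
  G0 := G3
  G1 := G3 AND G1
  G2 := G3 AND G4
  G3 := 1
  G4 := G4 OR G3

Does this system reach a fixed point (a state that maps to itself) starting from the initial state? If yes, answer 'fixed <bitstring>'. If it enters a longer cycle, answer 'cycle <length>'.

Step 0: 10110
Step 1: G0=G3=1 G1=G3&G1=1&0=0 G2=G3&G4=1&0=0 G3=1(const) G4=G4|G3=0|1=1 -> 10011
Step 2: G0=G3=1 G1=G3&G1=1&0=0 G2=G3&G4=1&1=1 G3=1(const) G4=G4|G3=1|1=1 -> 10111
Step 3: G0=G3=1 G1=G3&G1=1&0=0 G2=G3&G4=1&1=1 G3=1(const) G4=G4|G3=1|1=1 -> 10111
Fixed point reached at step 2: 10111

Answer: fixed 10111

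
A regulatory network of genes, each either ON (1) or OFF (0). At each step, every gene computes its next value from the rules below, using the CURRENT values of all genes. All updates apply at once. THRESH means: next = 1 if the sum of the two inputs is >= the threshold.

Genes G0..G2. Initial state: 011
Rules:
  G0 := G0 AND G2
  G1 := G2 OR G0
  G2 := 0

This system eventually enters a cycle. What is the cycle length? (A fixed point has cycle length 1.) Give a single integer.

Answer: 1

Derivation:
Step 0: 011
Step 1: G0=G0&G2=0&1=0 G1=G2|G0=1|0=1 G2=0(const) -> 010
Step 2: G0=G0&G2=0&0=0 G1=G2|G0=0|0=0 G2=0(const) -> 000
Step 3: G0=G0&G2=0&0=0 G1=G2|G0=0|0=0 G2=0(const) -> 000
State from step 3 equals state from step 2 -> cycle length 1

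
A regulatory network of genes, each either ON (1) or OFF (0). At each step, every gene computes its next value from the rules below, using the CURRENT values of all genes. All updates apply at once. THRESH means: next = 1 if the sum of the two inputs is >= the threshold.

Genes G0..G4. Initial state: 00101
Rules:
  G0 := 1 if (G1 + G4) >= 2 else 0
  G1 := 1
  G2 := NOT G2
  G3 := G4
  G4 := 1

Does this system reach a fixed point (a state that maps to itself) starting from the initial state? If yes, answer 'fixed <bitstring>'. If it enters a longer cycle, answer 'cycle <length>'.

Step 0: 00101
Step 1: G0=(0+1>=2)=0 G1=1(const) G2=NOT G2=NOT 1=0 G3=G4=1 G4=1(const) -> 01011
Step 2: G0=(1+1>=2)=1 G1=1(const) G2=NOT G2=NOT 0=1 G3=G4=1 G4=1(const) -> 11111
Step 3: G0=(1+1>=2)=1 G1=1(const) G2=NOT G2=NOT 1=0 G3=G4=1 G4=1(const) -> 11011
Step 4: G0=(1+1>=2)=1 G1=1(const) G2=NOT G2=NOT 0=1 G3=G4=1 G4=1(const) -> 11111
Cycle of length 2 starting at step 2 -> no fixed point

Answer: cycle 2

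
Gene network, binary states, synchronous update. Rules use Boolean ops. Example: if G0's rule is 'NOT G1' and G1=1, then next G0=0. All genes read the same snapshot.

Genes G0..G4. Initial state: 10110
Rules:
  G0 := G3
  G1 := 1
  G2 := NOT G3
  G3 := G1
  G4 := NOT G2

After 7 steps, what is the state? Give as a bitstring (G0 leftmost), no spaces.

Step 1: G0=G3=1 G1=1(const) G2=NOT G3=NOT 1=0 G3=G1=0 G4=NOT G2=NOT 1=0 -> 11000
Step 2: G0=G3=0 G1=1(const) G2=NOT G3=NOT 0=1 G3=G1=1 G4=NOT G2=NOT 0=1 -> 01111
Step 3: G0=G3=1 G1=1(const) G2=NOT G3=NOT 1=0 G3=G1=1 G4=NOT G2=NOT 1=0 -> 11010
Step 4: G0=G3=1 G1=1(const) G2=NOT G3=NOT 1=0 G3=G1=1 G4=NOT G2=NOT 0=1 -> 11011
Step 5: G0=G3=1 G1=1(const) G2=NOT G3=NOT 1=0 G3=G1=1 G4=NOT G2=NOT 0=1 -> 11011
Step 6: G0=G3=1 G1=1(const) G2=NOT G3=NOT 1=0 G3=G1=1 G4=NOT G2=NOT 0=1 -> 11011
Step 7: G0=G3=1 G1=1(const) G2=NOT G3=NOT 1=0 G3=G1=1 G4=NOT G2=NOT 0=1 -> 11011

11011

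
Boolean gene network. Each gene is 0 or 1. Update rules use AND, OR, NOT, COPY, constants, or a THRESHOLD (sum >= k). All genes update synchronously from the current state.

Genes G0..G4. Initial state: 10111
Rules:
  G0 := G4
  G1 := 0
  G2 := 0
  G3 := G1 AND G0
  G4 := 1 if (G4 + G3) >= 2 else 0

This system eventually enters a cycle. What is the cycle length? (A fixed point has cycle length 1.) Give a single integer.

Step 0: 10111
Step 1: G0=G4=1 G1=0(const) G2=0(const) G3=G1&G0=0&1=0 G4=(1+1>=2)=1 -> 10001
Step 2: G0=G4=1 G1=0(const) G2=0(const) G3=G1&G0=0&1=0 G4=(1+0>=2)=0 -> 10000
Step 3: G0=G4=0 G1=0(const) G2=0(const) G3=G1&G0=0&1=0 G4=(0+0>=2)=0 -> 00000
Step 4: G0=G4=0 G1=0(const) G2=0(const) G3=G1&G0=0&0=0 G4=(0+0>=2)=0 -> 00000
State from step 4 equals state from step 3 -> cycle length 1

Answer: 1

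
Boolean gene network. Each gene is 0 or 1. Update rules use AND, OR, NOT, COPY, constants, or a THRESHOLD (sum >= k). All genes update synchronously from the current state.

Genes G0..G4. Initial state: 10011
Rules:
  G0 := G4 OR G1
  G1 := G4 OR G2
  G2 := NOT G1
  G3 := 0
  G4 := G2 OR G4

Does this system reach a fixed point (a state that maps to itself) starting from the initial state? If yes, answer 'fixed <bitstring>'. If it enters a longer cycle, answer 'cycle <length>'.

Answer: fixed 11001

Derivation:
Step 0: 10011
Step 1: G0=G4|G1=1|0=1 G1=G4|G2=1|0=1 G2=NOT G1=NOT 0=1 G3=0(const) G4=G2|G4=0|1=1 -> 11101
Step 2: G0=G4|G1=1|1=1 G1=G4|G2=1|1=1 G2=NOT G1=NOT 1=0 G3=0(const) G4=G2|G4=1|1=1 -> 11001
Step 3: G0=G4|G1=1|1=1 G1=G4|G2=1|0=1 G2=NOT G1=NOT 1=0 G3=0(const) G4=G2|G4=0|1=1 -> 11001
Fixed point reached at step 2: 11001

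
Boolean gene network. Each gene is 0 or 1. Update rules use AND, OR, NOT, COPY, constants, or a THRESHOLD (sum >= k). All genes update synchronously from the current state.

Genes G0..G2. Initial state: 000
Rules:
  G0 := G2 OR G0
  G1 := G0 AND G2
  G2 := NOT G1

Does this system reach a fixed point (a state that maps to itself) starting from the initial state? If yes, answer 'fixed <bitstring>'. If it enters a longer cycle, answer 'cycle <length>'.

Step 0: 000
Step 1: G0=G2|G0=0|0=0 G1=G0&G2=0&0=0 G2=NOT G1=NOT 0=1 -> 001
Step 2: G0=G2|G0=1|0=1 G1=G0&G2=0&1=0 G2=NOT G1=NOT 0=1 -> 101
Step 3: G0=G2|G0=1|1=1 G1=G0&G2=1&1=1 G2=NOT G1=NOT 0=1 -> 111
Step 4: G0=G2|G0=1|1=1 G1=G0&G2=1&1=1 G2=NOT G1=NOT 1=0 -> 110
Step 5: G0=G2|G0=0|1=1 G1=G0&G2=1&0=0 G2=NOT G1=NOT 1=0 -> 100
Step 6: G0=G2|G0=0|1=1 G1=G0&G2=1&0=0 G2=NOT G1=NOT 0=1 -> 101
Cycle of length 4 starting at step 2 -> no fixed point

Answer: cycle 4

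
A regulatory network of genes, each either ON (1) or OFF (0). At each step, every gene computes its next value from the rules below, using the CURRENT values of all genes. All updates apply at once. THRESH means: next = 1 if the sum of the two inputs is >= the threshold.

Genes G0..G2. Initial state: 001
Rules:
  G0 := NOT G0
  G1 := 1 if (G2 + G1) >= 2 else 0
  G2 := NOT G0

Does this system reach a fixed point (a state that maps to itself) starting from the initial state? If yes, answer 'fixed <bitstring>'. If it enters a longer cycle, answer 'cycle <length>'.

Step 0: 001
Step 1: G0=NOT G0=NOT 0=1 G1=(1+0>=2)=0 G2=NOT G0=NOT 0=1 -> 101
Step 2: G0=NOT G0=NOT 1=0 G1=(1+0>=2)=0 G2=NOT G0=NOT 1=0 -> 000
Step 3: G0=NOT G0=NOT 0=1 G1=(0+0>=2)=0 G2=NOT G0=NOT 0=1 -> 101
Cycle of length 2 starting at step 1 -> no fixed point

Answer: cycle 2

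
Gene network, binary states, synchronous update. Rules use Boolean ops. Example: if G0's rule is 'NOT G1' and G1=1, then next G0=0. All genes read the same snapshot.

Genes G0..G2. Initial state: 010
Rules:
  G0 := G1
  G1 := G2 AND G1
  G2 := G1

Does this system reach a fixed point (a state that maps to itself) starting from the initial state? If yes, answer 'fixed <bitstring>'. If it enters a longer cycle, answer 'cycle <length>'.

Answer: fixed 000

Derivation:
Step 0: 010
Step 1: G0=G1=1 G1=G2&G1=0&1=0 G2=G1=1 -> 101
Step 2: G0=G1=0 G1=G2&G1=1&0=0 G2=G1=0 -> 000
Step 3: G0=G1=0 G1=G2&G1=0&0=0 G2=G1=0 -> 000
Fixed point reached at step 2: 000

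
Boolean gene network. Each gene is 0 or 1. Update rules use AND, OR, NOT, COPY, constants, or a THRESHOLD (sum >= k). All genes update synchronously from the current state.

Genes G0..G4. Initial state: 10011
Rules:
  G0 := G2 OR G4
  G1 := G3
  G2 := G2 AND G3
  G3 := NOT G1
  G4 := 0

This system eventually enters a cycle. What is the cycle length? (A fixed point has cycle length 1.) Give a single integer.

Answer: 4

Derivation:
Step 0: 10011
Step 1: G0=G2|G4=0|1=1 G1=G3=1 G2=G2&G3=0&1=0 G3=NOT G1=NOT 0=1 G4=0(const) -> 11010
Step 2: G0=G2|G4=0|0=0 G1=G3=1 G2=G2&G3=0&1=0 G3=NOT G1=NOT 1=0 G4=0(const) -> 01000
Step 3: G0=G2|G4=0|0=0 G1=G3=0 G2=G2&G3=0&0=0 G3=NOT G1=NOT 1=0 G4=0(const) -> 00000
Step 4: G0=G2|G4=0|0=0 G1=G3=0 G2=G2&G3=0&0=0 G3=NOT G1=NOT 0=1 G4=0(const) -> 00010
Step 5: G0=G2|G4=0|0=0 G1=G3=1 G2=G2&G3=0&1=0 G3=NOT G1=NOT 0=1 G4=0(const) -> 01010
Step 6: G0=G2|G4=0|0=0 G1=G3=1 G2=G2&G3=0&1=0 G3=NOT G1=NOT 1=0 G4=0(const) -> 01000
State from step 6 equals state from step 2 -> cycle length 4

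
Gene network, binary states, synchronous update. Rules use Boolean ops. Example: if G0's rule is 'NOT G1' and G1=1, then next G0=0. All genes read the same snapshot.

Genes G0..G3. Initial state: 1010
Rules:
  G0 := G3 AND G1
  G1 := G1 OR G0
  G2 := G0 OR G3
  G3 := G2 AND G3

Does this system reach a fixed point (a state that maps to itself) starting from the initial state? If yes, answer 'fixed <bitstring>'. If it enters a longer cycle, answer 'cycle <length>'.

Answer: fixed 0100

Derivation:
Step 0: 1010
Step 1: G0=G3&G1=0&0=0 G1=G1|G0=0|1=1 G2=G0|G3=1|0=1 G3=G2&G3=1&0=0 -> 0110
Step 2: G0=G3&G1=0&1=0 G1=G1|G0=1|0=1 G2=G0|G3=0|0=0 G3=G2&G3=1&0=0 -> 0100
Step 3: G0=G3&G1=0&1=0 G1=G1|G0=1|0=1 G2=G0|G3=0|0=0 G3=G2&G3=0&0=0 -> 0100
Fixed point reached at step 2: 0100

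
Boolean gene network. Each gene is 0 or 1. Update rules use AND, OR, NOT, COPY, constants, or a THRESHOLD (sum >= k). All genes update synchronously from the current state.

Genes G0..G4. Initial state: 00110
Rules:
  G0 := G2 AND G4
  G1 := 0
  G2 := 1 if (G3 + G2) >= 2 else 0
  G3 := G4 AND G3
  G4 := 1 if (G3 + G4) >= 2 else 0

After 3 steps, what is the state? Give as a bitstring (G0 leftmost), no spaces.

Step 1: G0=G2&G4=1&0=0 G1=0(const) G2=(1+1>=2)=1 G3=G4&G3=0&1=0 G4=(1+0>=2)=0 -> 00100
Step 2: G0=G2&G4=1&0=0 G1=0(const) G2=(0+1>=2)=0 G3=G4&G3=0&0=0 G4=(0+0>=2)=0 -> 00000
Step 3: G0=G2&G4=0&0=0 G1=0(const) G2=(0+0>=2)=0 G3=G4&G3=0&0=0 G4=(0+0>=2)=0 -> 00000

00000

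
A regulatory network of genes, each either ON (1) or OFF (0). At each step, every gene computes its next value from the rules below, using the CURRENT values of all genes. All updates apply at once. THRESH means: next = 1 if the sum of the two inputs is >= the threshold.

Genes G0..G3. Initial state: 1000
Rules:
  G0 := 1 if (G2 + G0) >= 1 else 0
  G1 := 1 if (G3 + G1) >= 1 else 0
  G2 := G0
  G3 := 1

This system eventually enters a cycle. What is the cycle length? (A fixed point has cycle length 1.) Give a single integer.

Step 0: 1000
Step 1: G0=(0+1>=1)=1 G1=(0+0>=1)=0 G2=G0=1 G3=1(const) -> 1011
Step 2: G0=(1+1>=1)=1 G1=(1+0>=1)=1 G2=G0=1 G3=1(const) -> 1111
Step 3: G0=(1+1>=1)=1 G1=(1+1>=1)=1 G2=G0=1 G3=1(const) -> 1111
State from step 3 equals state from step 2 -> cycle length 1

Answer: 1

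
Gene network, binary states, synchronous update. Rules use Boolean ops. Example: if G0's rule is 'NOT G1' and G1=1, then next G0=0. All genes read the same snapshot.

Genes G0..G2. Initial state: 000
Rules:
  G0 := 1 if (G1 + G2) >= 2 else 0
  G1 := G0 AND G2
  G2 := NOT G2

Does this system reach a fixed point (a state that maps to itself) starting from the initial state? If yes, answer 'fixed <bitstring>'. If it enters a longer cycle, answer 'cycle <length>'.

Step 0: 000
Step 1: G0=(0+0>=2)=0 G1=G0&G2=0&0=0 G2=NOT G2=NOT 0=1 -> 001
Step 2: G0=(0+1>=2)=0 G1=G0&G2=0&1=0 G2=NOT G2=NOT 1=0 -> 000
Cycle of length 2 starting at step 0 -> no fixed point

Answer: cycle 2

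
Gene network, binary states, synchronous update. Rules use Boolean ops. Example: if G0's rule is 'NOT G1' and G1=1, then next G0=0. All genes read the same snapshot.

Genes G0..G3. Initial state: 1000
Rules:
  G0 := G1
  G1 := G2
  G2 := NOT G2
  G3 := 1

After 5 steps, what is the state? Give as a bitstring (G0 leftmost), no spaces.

Step 1: G0=G1=0 G1=G2=0 G2=NOT G2=NOT 0=1 G3=1(const) -> 0011
Step 2: G0=G1=0 G1=G2=1 G2=NOT G2=NOT 1=0 G3=1(const) -> 0101
Step 3: G0=G1=1 G1=G2=0 G2=NOT G2=NOT 0=1 G3=1(const) -> 1011
Step 4: G0=G1=0 G1=G2=1 G2=NOT G2=NOT 1=0 G3=1(const) -> 0101
Step 5: G0=G1=1 G1=G2=0 G2=NOT G2=NOT 0=1 G3=1(const) -> 1011

1011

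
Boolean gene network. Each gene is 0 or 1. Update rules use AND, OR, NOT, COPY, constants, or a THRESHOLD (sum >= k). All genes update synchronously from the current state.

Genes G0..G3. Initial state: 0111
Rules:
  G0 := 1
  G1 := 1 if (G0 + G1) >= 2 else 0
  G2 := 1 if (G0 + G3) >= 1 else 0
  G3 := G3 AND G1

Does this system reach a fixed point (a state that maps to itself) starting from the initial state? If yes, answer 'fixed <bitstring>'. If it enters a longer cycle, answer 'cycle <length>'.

Answer: fixed 1010

Derivation:
Step 0: 0111
Step 1: G0=1(const) G1=(0+1>=2)=0 G2=(0+1>=1)=1 G3=G3&G1=1&1=1 -> 1011
Step 2: G0=1(const) G1=(1+0>=2)=0 G2=(1+1>=1)=1 G3=G3&G1=1&0=0 -> 1010
Step 3: G0=1(const) G1=(1+0>=2)=0 G2=(1+0>=1)=1 G3=G3&G1=0&0=0 -> 1010
Fixed point reached at step 2: 1010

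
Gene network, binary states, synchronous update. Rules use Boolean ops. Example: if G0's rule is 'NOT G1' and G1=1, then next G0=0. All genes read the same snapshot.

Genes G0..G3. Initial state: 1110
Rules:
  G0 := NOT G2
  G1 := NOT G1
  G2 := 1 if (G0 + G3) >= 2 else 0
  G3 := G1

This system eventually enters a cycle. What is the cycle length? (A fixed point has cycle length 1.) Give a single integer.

Answer: 4

Derivation:
Step 0: 1110
Step 1: G0=NOT G2=NOT 1=0 G1=NOT G1=NOT 1=0 G2=(1+0>=2)=0 G3=G1=1 -> 0001
Step 2: G0=NOT G2=NOT 0=1 G1=NOT G1=NOT 0=1 G2=(0+1>=2)=0 G3=G1=0 -> 1100
Step 3: G0=NOT G2=NOT 0=1 G1=NOT G1=NOT 1=0 G2=(1+0>=2)=0 G3=G1=1 -> 1001
Step 4: G0=NOT G2=NOT 0=1 G1=NOT G1=NOT 0=1 G2=(1+1>=2)=1 G3=G1=0 -> 1110
State from step 4 equals state from step 0 -> cycle length 4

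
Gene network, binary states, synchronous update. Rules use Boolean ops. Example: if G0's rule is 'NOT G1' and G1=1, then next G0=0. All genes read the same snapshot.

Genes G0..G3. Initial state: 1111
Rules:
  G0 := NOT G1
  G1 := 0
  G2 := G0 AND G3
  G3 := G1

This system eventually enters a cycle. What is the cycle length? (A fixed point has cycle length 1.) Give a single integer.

Answer: 1

Derivation:
Step 0: 1111
Step 1: G0=NOT G1=NOT 1=0 G1=0(const) G2=G0&G3=1&1=1 G3=G1=1 -> 0011
Step 2: G0=NOT G1=NOT 0=1 G1=0(const) G2=G0&G3=0&1=0 G3=G1=0 -> 1000
Step 3: G0=NOT G1=NOT 0=1 G1=0(const) G2=G0&G3=1&0=0 G3=G1=0 -> 1000
State from step 3 equals state from step 2 -> cycle length 1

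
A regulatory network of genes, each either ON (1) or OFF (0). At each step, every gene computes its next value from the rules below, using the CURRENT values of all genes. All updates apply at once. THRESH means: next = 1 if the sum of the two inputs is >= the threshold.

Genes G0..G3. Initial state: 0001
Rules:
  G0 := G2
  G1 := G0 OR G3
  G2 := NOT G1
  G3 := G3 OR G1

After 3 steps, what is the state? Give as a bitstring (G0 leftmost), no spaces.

Step 1: G0=G2=0 G1=G0|G3=0|1=1 G2=NOT G1=NOT 0=1 G3=G3|G1=1|0=1 -> 0111
Step 2: G0=G2=1 G1=G0|G3=0|1=1 G2=NOT G1=NOT 1=0 G3=G3|G1=1|1=1 -> 1101
Step 3: G0=G2=0 G1=G0|G3=1|1=1 G2=NOT G1=NOT 1=0 G3=G3|G1=1|1=1 -> 0101

0101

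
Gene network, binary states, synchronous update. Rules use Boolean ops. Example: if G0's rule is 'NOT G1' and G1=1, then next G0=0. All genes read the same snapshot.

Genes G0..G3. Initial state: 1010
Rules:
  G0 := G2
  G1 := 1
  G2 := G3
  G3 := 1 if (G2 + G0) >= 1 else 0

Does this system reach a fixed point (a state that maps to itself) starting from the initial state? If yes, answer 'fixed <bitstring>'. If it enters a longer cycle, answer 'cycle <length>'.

Step 0: 1010
Step 1: G0=G2=1 G1=1(const) G2=G3=0 G3=(1+1>=1)=1 -> 1101
Step 2: G0=G2=0 G1=1(const) G2=G3=1 G3=(0+1>=1)=1 -> 0111
Step 3: G0=G2=1 G1=1(const) G2=G3=1 G3=(1+0>=1)=1 -> 1111
Step 4: G0=G2=1 G1=1(const) G2=G3=1 G3=(1+1>=1)=1 -> 1111
Fixed point reached at step 3: 1111

Answer: fixed 1111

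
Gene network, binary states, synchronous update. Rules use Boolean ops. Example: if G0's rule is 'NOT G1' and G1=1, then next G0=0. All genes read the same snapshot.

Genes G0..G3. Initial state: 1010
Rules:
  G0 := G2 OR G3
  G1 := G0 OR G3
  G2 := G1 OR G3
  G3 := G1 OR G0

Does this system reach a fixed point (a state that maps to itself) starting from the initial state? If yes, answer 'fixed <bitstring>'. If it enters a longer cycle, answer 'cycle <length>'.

Answer: fixed 1111

Derivation:
Step 0: 1010
Step 1: G0=G2|G3=1|0=1 G1=G0|G3=1|0=1 G2=G1|G3=0|0=0 G3=G1|G0=0|1=1 -> 1101
Step 2: G0=G2|G3=0|1=1 G1=G0|G3=1|1=1 G2=G1|G3=1|1=1 G3=G1|G0=1|1=1 -> 1111
Step 3: G0=G2|G3=1|1=1 G1=G0|G3=1|1=1 G2=G1|G3=1|1=1 G3=G1|G0=1|1=1 -> 1111
Fixed point reached at step 2: 1111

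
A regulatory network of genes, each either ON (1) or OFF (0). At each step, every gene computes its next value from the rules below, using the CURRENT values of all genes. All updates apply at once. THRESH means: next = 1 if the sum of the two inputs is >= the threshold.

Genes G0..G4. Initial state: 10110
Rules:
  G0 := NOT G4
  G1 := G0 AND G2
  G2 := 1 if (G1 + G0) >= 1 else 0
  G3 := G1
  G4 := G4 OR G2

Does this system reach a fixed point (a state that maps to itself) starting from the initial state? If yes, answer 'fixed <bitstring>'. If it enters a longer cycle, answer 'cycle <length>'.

Answer: fixed 00001

Derivation:
Step 0: 10110
Step 1: G0=NOT G4=NOT 0=1 G1=G0&G2=1&1=1 G2=(0+1>=1)=1 G3=G1=0 G4=G4|G2=0|1=1 -> 11101
Step 2: G0=NOT G4=NOT 1=0 G1=G0&G2=1&1=1 G2=(1+1>=1)=1 G3=G1=1 G4=G4|G2=1|1=1 -> 01111
Step 3: G0=NOT G4=NOT 1=0 G1=G0&G2=0&1=0 G2=(1+0>=1)=1 G3=G1=1 G4=G4|G2=1|1=1 -> 00111
Step 4: G0=NOT G4=NOT 1=0 G1=G0&G2=0&1=0 G2=(0+0>=1)=0 G3=G1=0 G4=G4|G2=1|1=1 -> 00001
Step 5: G0=NOT G4=NOT 1=0 G1=G0&G2=0&0=0 G2=(0+0>=1)=0 G3=G1=0 G4=G4|G2=1|0=1 -> 00001
Fixed point reached at step 4: 00001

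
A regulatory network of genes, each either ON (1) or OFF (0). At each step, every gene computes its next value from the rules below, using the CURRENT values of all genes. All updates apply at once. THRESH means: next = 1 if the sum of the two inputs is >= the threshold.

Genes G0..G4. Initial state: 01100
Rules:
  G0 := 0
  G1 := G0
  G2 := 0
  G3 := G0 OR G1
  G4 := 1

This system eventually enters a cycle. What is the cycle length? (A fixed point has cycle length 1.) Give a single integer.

Step 0: 01100
Step 1: G0=0(const) G1=G0=0 G2=0(const) G3=G0|G1=0|1=1 G4=1(const) -> 00011
Step 2: G0=0(const) G1=G0=0 G2=0(const) G3=G0|G1=0|0=0 G4=1(const) -> 00001
Step 3: G0=0(const) G1=G0=0 G2=0(const) G3=G0|G1=0|0=0 G4=1(const) -> 00001
State from step 3 equals state from step 2 -> cycle length 1

Answer: 1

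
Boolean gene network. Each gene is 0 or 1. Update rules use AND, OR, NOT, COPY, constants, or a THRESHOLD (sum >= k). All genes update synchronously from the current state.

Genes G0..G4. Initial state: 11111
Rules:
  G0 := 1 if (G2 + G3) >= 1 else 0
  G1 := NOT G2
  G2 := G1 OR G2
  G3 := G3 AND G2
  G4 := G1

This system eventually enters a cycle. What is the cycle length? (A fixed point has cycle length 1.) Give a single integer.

Answer: 1

Derivation:
Step 0: 11111
Step 1: G0=(1+1>=1)=1 G1=NOT G2=NOT 1=0 G2=G1|G2=1|1=1 G3=G3&G2=1&1=1 G4=G1=1 -> 10111
Step 2: G0=(1+1>=1)=1 G1=NOT G2=NOT 1=0 G2=G1|G2=0|1=1 G3=G3&G2=1&1=1 G4=G1=0 -> 10110
Step 3: G0=(1+1>=1)=1 G1=NOT G2=NOT 1=0 G2=G1|G2=0|1=1 G3=G3&G2=1&1=1 G4=G1=0 -> 10110
State from step 3 equals state from step 2 -> cycle length 1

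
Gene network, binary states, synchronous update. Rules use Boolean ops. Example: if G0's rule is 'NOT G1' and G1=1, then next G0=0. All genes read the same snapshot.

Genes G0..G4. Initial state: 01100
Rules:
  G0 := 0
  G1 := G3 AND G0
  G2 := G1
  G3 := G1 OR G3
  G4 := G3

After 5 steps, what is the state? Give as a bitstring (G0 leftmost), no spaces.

Step 1: G0=0(const) G1=G3&G0=0&0=0 G2=G1=1 G3=G1|G3=1|0=1 G4=G3=0 -> 00110
Step 2: G0=0(const) G1=G3&G0=1&0=0 G2=G1=0 G3=G1|G3=0|1=1 G4=G3=1 -> 00011
Step 3: G0=0(const) G1=G3&G0=1&0=0 G2=G1=0 G3=G1|G3=0|1=1 G4=G3=1 -> 00011
Step 4: G0=0(const) G1=G3&G0=1&0=0 G2=G1=0 G3=G1|G3=0|1=1 G4=G3=1 -> 00011
Step 5: G0=0(const) G1=G3&G0=1&0=0 G2=G1=0 G3=G1|G3=0|1=1 G4=G3=1 -> 00011

00011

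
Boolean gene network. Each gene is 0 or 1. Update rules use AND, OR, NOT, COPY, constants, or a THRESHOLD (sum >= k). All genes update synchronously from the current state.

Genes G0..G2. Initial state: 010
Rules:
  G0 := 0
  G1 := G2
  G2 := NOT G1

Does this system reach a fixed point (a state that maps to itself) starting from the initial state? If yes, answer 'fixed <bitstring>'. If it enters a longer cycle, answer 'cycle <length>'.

Answer: cycle 4

Derivation:
Step 0: 010
Step 1: G0=0(const) G1=G2=0 G2=NOT G1=NOT 1=0 -> 000
Step 2: G0=0(const) G1=G2=0 G2=NOT G1=NOT 0=1 -> 001
Step 3: G0=0(const) G1=G2=1 G2=NOT G1=NOT 0=1 -> 011
Step 4: G0=0(const) G1=G2=1 G2=NOT G1=NOT 1=0 -> 010
Cycle of length 4 starting at step 0 -> no fixed point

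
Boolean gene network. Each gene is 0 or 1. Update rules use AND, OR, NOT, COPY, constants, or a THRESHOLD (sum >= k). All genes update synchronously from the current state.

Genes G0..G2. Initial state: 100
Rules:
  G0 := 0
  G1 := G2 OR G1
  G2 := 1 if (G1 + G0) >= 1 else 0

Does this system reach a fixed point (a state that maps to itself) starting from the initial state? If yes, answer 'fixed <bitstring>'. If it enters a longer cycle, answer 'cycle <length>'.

Answer: fixed 011

Derivation:
Step 0: 100
Step 1: G0=0(const) G1=G2|G1=0|0=0 G2=(0+1>=1)=1 -> 001
Step 2: G0=0(const) G1=G2|G1=1|0=1 G2=(0+0>=1)=0 -> 010
Step 3: G0=0(const) G1=G2|G1=0|1=1 G2=(1+0>=1)=1 -> 011
Step 4: G0=0(const) G1=G2|G1=1|1=1 G2=(1+0>=1)=1 -> 011
Fixed point reached at step 3: 011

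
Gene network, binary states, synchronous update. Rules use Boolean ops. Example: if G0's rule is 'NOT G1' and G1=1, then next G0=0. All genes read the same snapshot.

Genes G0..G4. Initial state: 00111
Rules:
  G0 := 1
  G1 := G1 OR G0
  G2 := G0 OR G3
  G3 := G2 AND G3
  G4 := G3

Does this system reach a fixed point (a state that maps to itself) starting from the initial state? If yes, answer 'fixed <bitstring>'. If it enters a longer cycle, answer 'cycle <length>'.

Step 0: 00111
Step 1: G0=1(const) G1=G1|G0=0|0=0 G2=G0|G3=0|1=1 G3=G2&G3=1&1=1 G4=G3=1 -> 10111
Step 2: G0=1(const) G1=G1|G0=0|1=1 G2=G0|G3=1|1=1 G3=G2&G3=1&1=1 G4=G3=1 -> 11111
Step 3: G0=1(const) G1=G1|G0=1|1=1 G2=G0|G3=1|1=1 G3=G2&G3=1&1=1 G4=G3=1 -> 11111
Fixed point reached at step 2: 11111

Answer: fixed 11111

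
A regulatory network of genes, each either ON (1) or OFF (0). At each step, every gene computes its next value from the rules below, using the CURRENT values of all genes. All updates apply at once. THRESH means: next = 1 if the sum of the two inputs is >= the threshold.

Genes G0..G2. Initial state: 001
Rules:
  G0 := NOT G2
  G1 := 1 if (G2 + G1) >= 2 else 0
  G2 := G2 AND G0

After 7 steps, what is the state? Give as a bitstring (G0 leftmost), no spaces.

Step 1: G0=NOT G2=NOT 1=0 G1=(1+0>=2)=0 G2=G2&G0=1&0=0 -> 000
Step 2: G0=NOT G2=NOT 0=1 G1=(0+0>=2)=0 G2=G2&G0=0&0=0 -> 100
Step 3: G0=NOT G2=NOT 0=1 G1=(0+0>=2)=0 G2=G2&G0=0&1=0 -> 100
Step 4: G0=NOT G2=NOT 0=1 G1=(0+0>=2)=0 G2=G2&G0=0&1=0 -> 100
Step 5: G0=NOT G2=NOT 0=1 G1=(0+0>=2)=0 G2=G2&G0=0&1=0 -> 100
Step 6: G0=NOT G2=NOT 0=1 G1=(0+0>=2)=0 G2=G2&G0=0&1=0 -> 100
Step 7: G0=NOT G2=NOT 0=1 G1=(0+0>=2)=0 G2=G2&G0=0&1=0 -> 100

100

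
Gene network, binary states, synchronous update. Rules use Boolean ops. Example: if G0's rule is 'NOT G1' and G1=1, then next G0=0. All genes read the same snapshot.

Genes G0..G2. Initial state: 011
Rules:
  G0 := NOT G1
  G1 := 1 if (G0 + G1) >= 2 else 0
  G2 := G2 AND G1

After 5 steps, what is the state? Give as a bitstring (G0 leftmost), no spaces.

Step 1: G0=NOT G1=NOT 1=0 G1=(0+1>=2)=0 G2=G2&G1=1&1=1 -> 001
Step 2: G0=NOT G1=NOT 0=1 G1=(0+0>=2)=0 G2=G2&G1=1&0=0 -> 100
Step 3: G0=NOT G1=NOT 0=1 G1=(1+0>=2)=0 G2=G2&G1=0&0=0 -> 100
Step 4: G0=NOT G1=NOT 0=1 G1=(1+0>=2)=0 G2=G2&G1=0&0=0 -> 100
Step 5: G0=NOT G1=NOT 0=1 G1=(1+0>=2)=0 G2=G2&G1=0&0=0 -> 100

100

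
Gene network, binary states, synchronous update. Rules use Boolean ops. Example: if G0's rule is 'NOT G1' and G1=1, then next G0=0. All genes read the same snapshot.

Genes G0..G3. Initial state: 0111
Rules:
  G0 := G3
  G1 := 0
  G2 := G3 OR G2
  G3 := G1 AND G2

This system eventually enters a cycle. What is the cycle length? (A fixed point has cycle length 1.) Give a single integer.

Answer: 1

Derivation:
Step 0: 0111
Step 1: G0=G3=1 G1=0(const) G2=G3|G2=1|1=1 G3=G1&G2=1&1=1 -> 1011
Step 2: G0=G3=1 G1=0(const) G2=G3|G2=1|1=1 G3=G1&G2=0&1=0 -> 1010
Step 3: G0=G3=0 G1=0(const) G2=G3|G2=0|1=1 G3=G1&G2=0&1=0 -> 0010
Step 4: G0=G3=0 G1=0(const) G2=G3|G2=0|1=1 G3=G1&G2=0&1=0 -> 0010
State from step 4 equals state from step 3 -> cycle length 1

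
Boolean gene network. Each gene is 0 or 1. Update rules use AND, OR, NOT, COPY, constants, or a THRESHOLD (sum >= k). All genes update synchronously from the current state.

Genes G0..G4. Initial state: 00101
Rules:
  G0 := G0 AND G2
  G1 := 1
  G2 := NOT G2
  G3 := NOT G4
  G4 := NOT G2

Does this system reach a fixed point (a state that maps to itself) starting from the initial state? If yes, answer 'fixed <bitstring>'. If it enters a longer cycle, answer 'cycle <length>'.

Answer: cycle 2

Derivation:
Step 0: 00101
Step 1: G0=G0&G2=0&1=0 G1=1(const) G2=NOT G2=NOT 1=0 G3=NOT G4=NOT 1=0 G4=NOT G2=NOT 1=0 -> 01000
Step 2: G0=G0&G2=0&0=0 G1=1(const) G2=NOT G2=NOT 0=1 G3=NOT G4=NOT 0=1 G4=NOT G2=NOT 0=1 -> 01111
Step 3: G0=G0&G2=0&1=0 G1=1(const) G2=NOT G2=NOT 1=0 G3=NOT G4=NOT 1=0 G4=NOT G2=NOT 1=0 -> 01000
Cycle of length 2 starting at step 1 -> no fixed point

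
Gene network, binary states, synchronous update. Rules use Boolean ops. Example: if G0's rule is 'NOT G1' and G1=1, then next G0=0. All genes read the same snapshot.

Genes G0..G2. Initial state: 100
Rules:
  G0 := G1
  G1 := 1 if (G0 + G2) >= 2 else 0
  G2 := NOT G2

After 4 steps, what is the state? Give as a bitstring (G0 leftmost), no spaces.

Step 1: G0=G1=0 G1=(1+0>=2)=0 G2=NOT G2=NOT 0=1 -> 001
Step 2: G0=G1=0 G1=(0+1>=2)=0 G2=NOT G2=NOT 1=0 -> 000
Step 3: G0=G1=0 G1=(0+0>=2)=0 G2=NOT G2=NOT 0=1 -> 001
Step 4: G0=G1=0 G1=(0+1>=2)=0 G2=NOT G2=NOT 1=0 -> 000

000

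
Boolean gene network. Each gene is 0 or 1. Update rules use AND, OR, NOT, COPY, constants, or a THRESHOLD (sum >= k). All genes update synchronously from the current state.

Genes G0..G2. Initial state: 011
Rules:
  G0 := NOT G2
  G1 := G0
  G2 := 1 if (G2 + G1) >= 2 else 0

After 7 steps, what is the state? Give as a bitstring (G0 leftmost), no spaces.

Step 1: G0=NOT G2=NOT 1=0 G1=G0=0 G2=(1+1>=2)=1 -> 001
Step 2: G0=NOT G2=NOT 1=0 G1=G0=0 G2=(1+0>=2)=0 -> 000
Step 3: G0=NOT G2=NOT 0=1 G1=G0=0 G2=(0+0>=2)=0 -> 100
Step 4: G0=NOT G2=NOT 0=1 G1=G0=1 G2=(0+0>=2)=0 -> 110
Step 5: G0=NOT G2=NOT 0=1 G1=G0=1 G2=(0+1>=2)=0 -> 110
Step 6: G0=NOT G2=NOT 0=1 G1=G0=1 G2=(0+1>=2)=0 -> 110
Step 7: G0=NOT G2=NOT 0=1 G1=G0=1 G2=(0+1>=2)=0 -> 110

110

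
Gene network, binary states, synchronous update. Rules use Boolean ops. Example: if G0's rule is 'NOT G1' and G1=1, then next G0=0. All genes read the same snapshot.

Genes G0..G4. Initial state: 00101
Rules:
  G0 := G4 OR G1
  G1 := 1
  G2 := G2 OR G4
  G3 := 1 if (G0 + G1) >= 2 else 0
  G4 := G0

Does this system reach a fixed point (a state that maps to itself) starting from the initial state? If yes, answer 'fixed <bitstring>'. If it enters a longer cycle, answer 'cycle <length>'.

Answer: fixed 11111

Derivation:
Step 0: 00101
Step 1: G0=G4|G1=1|0=1 G1=1(const) G2=G2|G4=1|1=1 G3=(0+0>=2)=0 G4=G0=0 -> 11100
Step 2: G0=G4|G1=0|1=1 G1=1(const) G2=G2|G4=1|0=1 G3=(1+1>=2)=1 G4=G0=1 -> 11111
Step 3: G0=G4|G1=1|1=1 G1=1(const) G2=G2|G4=1|1=1 G3=(1+1>=2)=1 G4=G0=1 -> 11111
Fixed point reached at step 2: 11111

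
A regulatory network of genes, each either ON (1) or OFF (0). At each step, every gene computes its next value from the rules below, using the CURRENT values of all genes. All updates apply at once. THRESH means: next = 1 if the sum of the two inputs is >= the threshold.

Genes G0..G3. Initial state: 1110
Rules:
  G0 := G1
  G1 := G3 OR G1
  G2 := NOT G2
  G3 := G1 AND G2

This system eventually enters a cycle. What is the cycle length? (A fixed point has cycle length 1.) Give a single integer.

Answer: 2

Derivation:
Step 0: 1110
Step 1: G0=G1=1 G1=G3|G1=0|1=1 G2=NOT G2=NOT 1=0 G3=G1&G2=1&1=1 -> 1101
Step 2: G0=G1=1 G1=G3|G1=1|1=1 G2=NOT G2=NOT 0=1 G3=G1&G2=1&0=0 -> 1110
State from step 2 equals state from step 0 -> cycle length 2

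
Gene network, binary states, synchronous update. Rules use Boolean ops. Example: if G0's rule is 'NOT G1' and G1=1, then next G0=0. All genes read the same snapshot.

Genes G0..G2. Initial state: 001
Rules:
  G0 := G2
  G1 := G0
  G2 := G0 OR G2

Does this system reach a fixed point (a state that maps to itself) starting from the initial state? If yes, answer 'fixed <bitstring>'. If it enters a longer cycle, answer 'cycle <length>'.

Step 0: 001
Step 1: G0=G2=1 G1=G0=0 G2=G0|G2=0|1=1 -> 101
Step 2: G0=G2=1 G1=G0=1 G2=G0|G2=1|1=1 -> 111
Step 3: G0=G2=1 G1=G0=1 G2=G0|G2=1|1=1 -> 111
Fixed point reached at step 2: 111

Answer: fixed 111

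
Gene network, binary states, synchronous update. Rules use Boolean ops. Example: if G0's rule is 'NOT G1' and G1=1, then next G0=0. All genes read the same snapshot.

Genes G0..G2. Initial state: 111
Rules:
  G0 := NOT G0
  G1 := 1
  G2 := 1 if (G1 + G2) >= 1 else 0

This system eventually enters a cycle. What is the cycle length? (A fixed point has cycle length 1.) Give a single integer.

Step 0: 111
Step 1: G0=NOT G0=NOT 1=0 G1=1(const) G2=(1+1>=1)=1 -> 011
Step 2: G0=NOT G0=NOT 0=1 G1=1(const) G2=(1+1>=1)=1 -> 111
State from step 2 equals state from step 0 -> cycle length 2

Answer: 2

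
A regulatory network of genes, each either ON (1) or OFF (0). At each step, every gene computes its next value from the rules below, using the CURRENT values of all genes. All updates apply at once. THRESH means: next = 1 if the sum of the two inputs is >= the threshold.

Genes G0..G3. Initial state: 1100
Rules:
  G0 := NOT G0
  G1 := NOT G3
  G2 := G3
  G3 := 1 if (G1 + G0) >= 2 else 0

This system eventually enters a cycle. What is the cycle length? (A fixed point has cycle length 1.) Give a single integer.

Answer: 4

Derivation:
Step 0: 1100
Step 1: G0=NOT G0=NOT 1=0 G1=NOT G3=NOT 0=1 G2=G3=0 G3=(1+1>=2)=1 -> 0101
Step 2: G0=NOT G0=NOT 0=1 G1=NOT G3=NOT 1=0 G2=G3=1 G3=(1+0>=2)=0 -> 1010
Step 3: G0=NOT G0=NOT 1=0 G1=NOT G3=NOT 0=1 G2=G3=0 G3=(0+1>=2)=0 -> 0100
Step 4: G0=NOT G0=NOT 0=1 G1=NOT G3=NOT 0=1 G2=G3=0 G3=(1+0>=2)=0 -> 1100
State from step 4 equals state from step 0 -> cycle length 4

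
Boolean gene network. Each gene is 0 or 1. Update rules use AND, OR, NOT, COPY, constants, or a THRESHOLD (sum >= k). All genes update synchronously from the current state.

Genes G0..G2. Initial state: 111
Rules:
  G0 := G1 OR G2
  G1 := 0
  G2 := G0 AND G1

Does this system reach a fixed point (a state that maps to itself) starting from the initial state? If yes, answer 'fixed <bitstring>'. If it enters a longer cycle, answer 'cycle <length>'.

Answer: fixed 000

Derivation:
Step 0: 111
Step 1: G0=G1|G2=1|1=1 G1=0(const) G2=G0&G1=1&1=1 -> 101
Step 2: G0=G1|G2=0|1=1 G1=0(const) G2=G0&G1=1&0=0 -> 100
Step 3: G0=G1|G2=0|0=0 G1=0(const) G2=G0&G1=1&0=0 -> 000
Step 4: G0=G1|G2=0|0=0 G1=0(const) G2=G0&G1=0&0=0 -> 000
Fixed point reached at step 3: 000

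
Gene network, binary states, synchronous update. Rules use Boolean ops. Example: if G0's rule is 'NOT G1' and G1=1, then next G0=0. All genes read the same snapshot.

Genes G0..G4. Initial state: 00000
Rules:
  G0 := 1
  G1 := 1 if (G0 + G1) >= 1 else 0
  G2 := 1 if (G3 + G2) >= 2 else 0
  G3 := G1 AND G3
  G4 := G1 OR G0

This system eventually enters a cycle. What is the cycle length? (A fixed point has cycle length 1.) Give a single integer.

Step 0: 00000
Step 1: G0=1(const) G1=(0+0>=1)=0 G2=(0+0>=2)=0 G3=G1&G3=0&0=0 G4=G1|G0=0|0=0 -> 10000
Step 2: G0=1(const) G1=(1+0>=1)=1 G2=(0+0>=2)=0 G3=G1&G3=0&0=0 G4=G1|G0=0|1=1 -> 11001
Step 3: G0=1(const) G1=(1+1>=1)=1 G2=(0+0>=2)=0 G3=G1&G3=1&0=0 G4=G1|G0=1|1=1 -> 11001
State from step 3 equals state from step 2 -> cycle length 1

Answer: 1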